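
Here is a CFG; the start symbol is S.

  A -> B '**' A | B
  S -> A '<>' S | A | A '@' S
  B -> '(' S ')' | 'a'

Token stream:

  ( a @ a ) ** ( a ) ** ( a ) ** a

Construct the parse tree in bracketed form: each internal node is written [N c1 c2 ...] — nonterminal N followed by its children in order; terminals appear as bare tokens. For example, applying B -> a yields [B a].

S
A
B ** A
( S ) ** A
( A @ S ) ** A
( B @ S ) ** A
( a @ S ) ** A
( a @ A ) ** A
( a @ B ) ** A
( a @ a ) ** A
( a @ a ) ** B ** A
( a @ a ) ** ( S ) ** A
( a @ a ) ** ( A ) ** A
( a @ a ) ** ( B ) ** A
( a @ a ) ** ( a ) ** A
( a @ a ) ** ( a ) ** B ** A
( a @ a ) ** ( a ) ** ( S ) ** A
( a @ a ) ** ( a ) ** ( A ) ** A
( a @ a ) ** ( a ) ** ( B ) ** A
( a @ a ) ** ( a ) ** ( a ) ** A
( a @ a ) ** ( a ) ** ( a ) ** B
( a @ a ) ** ( a ) ** ( a ) ** a

[S [A [B ( [S [A [B a]] @ [S [A [B a]]]] )] ** [A [B ( [S [A [B a]]] )] ** [A [B ( [S [A [B a]]] )] ** [A [B a]]]]]]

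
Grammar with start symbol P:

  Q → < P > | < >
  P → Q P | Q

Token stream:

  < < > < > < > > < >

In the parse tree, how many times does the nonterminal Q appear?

5

[P [Q < [P [Q < >] [P [Q < >] [P [Q < >]]]] >] [P [Q < >]]]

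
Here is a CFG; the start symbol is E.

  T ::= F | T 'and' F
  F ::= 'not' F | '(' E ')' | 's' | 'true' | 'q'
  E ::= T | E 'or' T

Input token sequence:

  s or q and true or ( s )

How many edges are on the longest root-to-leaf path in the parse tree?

6

[E [E [E [T [F s]]] or [T [T [F q]] and [F true]]] or [T [F ( [E [T [F s]]] )]]]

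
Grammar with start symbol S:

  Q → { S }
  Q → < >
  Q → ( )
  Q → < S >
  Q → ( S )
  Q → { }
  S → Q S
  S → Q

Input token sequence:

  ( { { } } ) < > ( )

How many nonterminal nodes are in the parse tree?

10

[S [Q ( [S [Q { [S [Q { }]] }]] )] [S [Q < >] [S [Q ( )]]]]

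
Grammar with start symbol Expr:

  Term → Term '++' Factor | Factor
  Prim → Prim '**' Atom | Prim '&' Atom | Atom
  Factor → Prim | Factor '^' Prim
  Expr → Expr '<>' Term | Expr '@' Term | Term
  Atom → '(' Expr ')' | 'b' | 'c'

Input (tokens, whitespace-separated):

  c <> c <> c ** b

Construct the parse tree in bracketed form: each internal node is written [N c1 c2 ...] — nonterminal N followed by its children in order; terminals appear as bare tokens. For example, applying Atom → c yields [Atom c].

[Expr [Expr [Expr [Term [Factor [Prim [Atom c]]]]] <> [Term [Factor [Prim [Atom c]]]]] <> [Term [Factor [Prim [Prim [Atom c]] ** [Atom b]]]]]

Expr
Expr <> Term
Expr <> Term <> Term
Term <> Term <> Term
Factor <> Term <> Term
Prim <> Term <> Term
Atom <> Term <> Term
c <> Term <> Term
c <> Factor <> Term
c <> Prim <> Term
c <> Atom <> Term
c <> c <> Term
c <> c <> Factor
c <> c <> Prim
c <> c <> Prim ** Atom
c <> c <> Atom ** Atom
c <> c <> c ** Atom
c <> c <> c ** b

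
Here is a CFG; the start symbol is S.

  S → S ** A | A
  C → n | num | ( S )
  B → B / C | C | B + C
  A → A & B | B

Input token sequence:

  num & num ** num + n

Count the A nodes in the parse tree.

3

[S [S [A [A [B [C num]]] & [B [C num]]]] ** [A [B [B [C num]] + [C n]]]]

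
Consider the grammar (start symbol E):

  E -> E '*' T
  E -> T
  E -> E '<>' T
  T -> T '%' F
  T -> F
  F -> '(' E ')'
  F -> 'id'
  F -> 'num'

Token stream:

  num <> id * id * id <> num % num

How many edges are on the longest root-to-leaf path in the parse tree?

7

[E [E [E [E [E [T [F num]]] <> [T [F id]]] * [T [F id]]] * [T [F id]]] <> [T [T [F num]] % [F num]]]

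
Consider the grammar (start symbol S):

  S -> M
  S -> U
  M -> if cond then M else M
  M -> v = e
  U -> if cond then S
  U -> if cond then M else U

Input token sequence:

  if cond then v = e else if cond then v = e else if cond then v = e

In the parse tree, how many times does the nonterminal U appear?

3

[S [U if cond then [M v = e] else [U if cond then [M v = e] else [U if cond then [S [M v = e]]]]]]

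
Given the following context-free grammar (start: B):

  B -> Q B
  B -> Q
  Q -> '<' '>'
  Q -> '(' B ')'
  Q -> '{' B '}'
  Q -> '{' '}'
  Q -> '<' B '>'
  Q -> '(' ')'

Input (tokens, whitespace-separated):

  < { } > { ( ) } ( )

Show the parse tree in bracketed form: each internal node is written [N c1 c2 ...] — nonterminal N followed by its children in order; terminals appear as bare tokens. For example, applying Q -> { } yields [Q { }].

B
Q B
< B > B
< Q > B
< { } > B
< { } > Q B
< { } > { B } B
< { } > { Q } B
< { } > { ( ) } B
< { } > { ( ) } Q
< { } > { ( ) } ( )

[B [Q < [B [Q { }]] >] [B [Q { [B [Q ( )]] }] [B [Q ( )]]]]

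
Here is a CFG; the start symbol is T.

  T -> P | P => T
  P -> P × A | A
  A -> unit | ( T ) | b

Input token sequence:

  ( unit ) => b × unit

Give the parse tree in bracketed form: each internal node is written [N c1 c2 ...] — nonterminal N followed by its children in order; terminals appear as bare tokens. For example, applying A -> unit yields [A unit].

[T [P [A ( [T [P [A unit]]] )]] => [T [P [P [A b]] × [A unit]]]]

T
P => T
A => T
( T ) => T
( P ) => T
( A ) => T
( unit ) => T
( unit ) => P
( unit ) => P × A
( unit ) => A × A
( unit ) => b × A
( unit ) => b × unit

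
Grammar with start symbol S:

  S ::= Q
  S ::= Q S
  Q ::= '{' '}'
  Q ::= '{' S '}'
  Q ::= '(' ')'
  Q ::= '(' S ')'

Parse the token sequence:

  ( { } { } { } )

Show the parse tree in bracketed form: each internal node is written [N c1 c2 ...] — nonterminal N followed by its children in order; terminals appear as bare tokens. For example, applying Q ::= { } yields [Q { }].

S
Q
( S )
( Q S )
( { } S )
( { } Q S )
( { } { } S )
( { } { } Q )
( { } { } { } )

[S [Q ( [S [Q { }] [S [Q { }] [S [Q { }]]]] )]]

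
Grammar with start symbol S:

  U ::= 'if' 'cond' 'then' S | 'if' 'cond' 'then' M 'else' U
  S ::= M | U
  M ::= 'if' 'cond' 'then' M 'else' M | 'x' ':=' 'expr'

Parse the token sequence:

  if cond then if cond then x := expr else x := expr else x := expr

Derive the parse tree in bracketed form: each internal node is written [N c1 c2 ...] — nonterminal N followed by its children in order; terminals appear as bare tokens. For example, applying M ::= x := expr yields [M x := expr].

S
M
if cond then M else M
if cond then if cond then M else M else M
if cond then if cond then x := expr else M else M
if cond then if cond then x := expr else x := expr else M
if cond then if cond then x := expr else x := expr else x := expr

[S [M if cond then [M if cond then [M x := expr] else [M x := expr]] else [M x := expr]]]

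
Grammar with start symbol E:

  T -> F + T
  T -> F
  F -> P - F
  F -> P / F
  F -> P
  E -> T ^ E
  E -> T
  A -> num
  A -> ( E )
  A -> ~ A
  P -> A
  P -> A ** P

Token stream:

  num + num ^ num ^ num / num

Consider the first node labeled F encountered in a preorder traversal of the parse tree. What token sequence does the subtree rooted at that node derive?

[E [T [F [P [A num]]] + [T [F [P [A num]]]]] ^ [E [T [F [P [A num]]]] ^ [E [T [F [P [A num]] / [F [P [A num]]]]]]]]

num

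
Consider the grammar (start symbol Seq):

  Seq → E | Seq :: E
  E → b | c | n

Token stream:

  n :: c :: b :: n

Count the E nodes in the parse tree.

4

[Seq [Seq [Seq [Seq [E n]] :: [E c]] :: [E b]] :: [E n]]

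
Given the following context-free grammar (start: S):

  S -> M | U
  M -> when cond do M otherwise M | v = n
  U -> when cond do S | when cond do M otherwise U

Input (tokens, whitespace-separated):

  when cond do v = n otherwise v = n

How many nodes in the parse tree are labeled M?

[S [M when cond do [M v = n] otherwise [M v = n]]]

3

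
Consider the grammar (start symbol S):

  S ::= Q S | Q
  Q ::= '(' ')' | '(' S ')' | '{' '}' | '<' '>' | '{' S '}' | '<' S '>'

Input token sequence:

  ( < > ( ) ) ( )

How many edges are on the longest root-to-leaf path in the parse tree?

5

[S [Q ( [S [Q < >] [S [Q ( )]]] )] [S [Q ( )]]]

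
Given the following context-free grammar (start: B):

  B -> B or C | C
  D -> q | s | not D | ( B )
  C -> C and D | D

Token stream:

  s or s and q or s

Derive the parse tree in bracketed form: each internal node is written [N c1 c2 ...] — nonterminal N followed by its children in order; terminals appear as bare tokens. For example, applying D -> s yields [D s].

B
B or C
B or C or C
C or C or C
D or C or C
s or C or C
s or C and D or C
s or D and D or C
s or s and D or C
s or s and q or C
s or s and q or D
s or s and q or s

[B [B [B [C [D s]]] or [C [C [D s]] and [D q]]] or [C [D s]]]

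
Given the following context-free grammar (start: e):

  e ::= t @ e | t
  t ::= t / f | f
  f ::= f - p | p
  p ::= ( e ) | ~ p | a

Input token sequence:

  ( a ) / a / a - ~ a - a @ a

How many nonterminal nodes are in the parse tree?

[e [t [t [t [f [p ( [e [t [f [p a]]]] )]]] / [f [p a]]] / [f [f [f [p a]] - [p ~ [p a]]] - [p a]]] @ [e [t [f [p a]]]]]

23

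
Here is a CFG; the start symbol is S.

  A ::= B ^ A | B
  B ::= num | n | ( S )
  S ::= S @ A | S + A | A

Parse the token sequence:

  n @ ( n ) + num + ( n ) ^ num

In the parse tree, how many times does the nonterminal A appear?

7

[S [S [S [S [A [B n]]] @ [A [B ( [S [A [B n]]] )]]] + [A [B num]]] + [A [B ( [S [A [B n]]] )] ^ [A [B num]]]]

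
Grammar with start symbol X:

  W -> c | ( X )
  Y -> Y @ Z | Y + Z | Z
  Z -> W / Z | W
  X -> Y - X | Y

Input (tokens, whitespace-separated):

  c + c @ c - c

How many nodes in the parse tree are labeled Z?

[X [Y [Y [Y [Z [W c]]] + [Z [W c]]] @ [Z [W c]]] - [X [Y [Z [W c]]]]]

4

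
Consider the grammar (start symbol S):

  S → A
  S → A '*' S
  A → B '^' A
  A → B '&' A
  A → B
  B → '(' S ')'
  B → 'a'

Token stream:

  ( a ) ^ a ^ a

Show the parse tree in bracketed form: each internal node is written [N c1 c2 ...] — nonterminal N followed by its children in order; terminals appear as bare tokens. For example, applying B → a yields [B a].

[S [A [B ( [S [A [B a]]] )] ^ [A [B a] ^ [A [B a]]]]]

S
A
B ^ A
( S ) ^ A
( A ) ^ A
( B ) ^ A
( a ) ^ A
( a ) ^ B ^ A
( a ) ^ a ^ A
( a ) ^ a ^ B
( a ) ^ a ^ a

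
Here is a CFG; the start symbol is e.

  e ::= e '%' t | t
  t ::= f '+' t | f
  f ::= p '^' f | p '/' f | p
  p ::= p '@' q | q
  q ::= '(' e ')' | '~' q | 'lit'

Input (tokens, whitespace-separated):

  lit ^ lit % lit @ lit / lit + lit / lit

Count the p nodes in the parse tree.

7

[e [e [t [f [p [q lit]] ^ [f [p [q lit]]]]]] % [t [f [p [p [q lit]] @ [q lit]] / [f [p [q lit]]]] + [t [f [p [q lit]] / [f [p [q lit]]]]]]]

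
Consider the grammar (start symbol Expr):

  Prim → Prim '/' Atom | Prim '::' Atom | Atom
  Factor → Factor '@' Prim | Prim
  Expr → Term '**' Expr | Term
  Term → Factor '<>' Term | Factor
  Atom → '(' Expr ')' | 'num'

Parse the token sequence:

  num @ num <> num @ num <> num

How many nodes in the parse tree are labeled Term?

3

[Expr [Term [Factor [Factor [Prim [Atom num]]] @ [Prim [Atom num]]] <> [Term [Factor [Factor [Prim [Atom num]]] @ [Prim [Atom num]]] <> [Term [Factor [Prim [Atom num]]]]]]]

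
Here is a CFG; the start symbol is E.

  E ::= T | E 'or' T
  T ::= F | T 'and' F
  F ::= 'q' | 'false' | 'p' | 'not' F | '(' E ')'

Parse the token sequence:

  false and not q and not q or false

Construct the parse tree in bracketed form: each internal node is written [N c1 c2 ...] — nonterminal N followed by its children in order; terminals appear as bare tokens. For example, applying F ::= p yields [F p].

[E [E [T [T [T [F false]] and [F not [F q]]] and [F not [F q]]]] or [T [F false]]]

E
E or T
T or T
T and F or T
T and F and F or T
F and F and F or T
false and F and F or T
false and not F and F or T
false and not q and F or T
false and not q and not F or T
false and not q and not q or T
false and not q and not q or F
false and not q and not q or false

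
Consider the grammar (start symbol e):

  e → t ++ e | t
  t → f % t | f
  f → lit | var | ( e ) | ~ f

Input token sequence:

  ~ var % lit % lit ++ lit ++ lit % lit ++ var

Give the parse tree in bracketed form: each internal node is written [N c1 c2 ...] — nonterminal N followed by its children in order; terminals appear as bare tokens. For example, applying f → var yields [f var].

[e [t [f ~ [f var]] % [t [f lit] % [t [f lit]]]] ++ [e [t [f lit]] ++ [e [t [f lit] % [t [f lit]]] ++ [e [t [f var]]]]]]

e
t ++ e
f % t ++ e
~ f % t ++ e
~ var % t ++ e
~ var % f % t ++ e
~ var % lit % t ++ e
~ var % lit % f ++ e
~ var % lit % lit ++ e
~ var % lit % lit ++ t ++ e
~ var % lit % lit ++ f ++ e
~ var % lit % lit ++ lit ++ e
~ var % lit % lit ++ lit ++ t ++ e
~ var % lit % lit ++ lit ++ f % t ++ e
~ var % lit % lit ++ lit ++ lit % t ++ e
~ var % lit % lit ++ lit ++ lit % f ++ e
~ var % lit % lit ++ lit ++ lit % lit ++ e
~ var % lit % lit ++ lit ++ lit % lit ++ t
~ var % lit % lit ++ lit ++ lit % lit ++ f
~ var % lit % lit ++ lit ++ lit % lit ++ var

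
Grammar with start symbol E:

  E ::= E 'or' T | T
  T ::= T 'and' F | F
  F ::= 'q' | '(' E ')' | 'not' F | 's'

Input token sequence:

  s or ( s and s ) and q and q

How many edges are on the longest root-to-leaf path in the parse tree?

[E [E [T [F s]]] or [T [T [T [F ( [E [T [T [F s]] and [F s]]] )]] and [F q]] and [F q]]]

9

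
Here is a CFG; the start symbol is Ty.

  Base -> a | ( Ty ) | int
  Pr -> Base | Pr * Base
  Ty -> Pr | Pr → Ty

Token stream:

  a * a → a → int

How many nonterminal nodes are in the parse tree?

11

[Ty [Pr [Pr [Base a]] * [Base a]] → [Ty [Pr [Base a]] → [Ty [Pr [Base int]]]]]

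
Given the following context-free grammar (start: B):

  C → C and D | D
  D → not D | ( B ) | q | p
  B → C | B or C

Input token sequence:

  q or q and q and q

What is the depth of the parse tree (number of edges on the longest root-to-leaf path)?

[B [B [C [D q]]] or [C [C [C [D q]] and [D q]] and [D q]]]

5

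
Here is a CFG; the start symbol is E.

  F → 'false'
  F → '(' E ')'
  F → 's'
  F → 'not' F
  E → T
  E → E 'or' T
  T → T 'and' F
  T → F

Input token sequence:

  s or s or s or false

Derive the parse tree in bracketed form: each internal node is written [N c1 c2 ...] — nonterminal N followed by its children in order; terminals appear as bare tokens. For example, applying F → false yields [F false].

E
E or T
E or T or T
E or T or T or T
T or T or T or T
F or T or T or T
s or T or T or T
s or F or T or T
s or s or T or T
s or s or F or T
s or s or s or T
s or s or s or F
s or s or s or false

[E [E [E [E [T [F s]]] or [T [F s]]] or [T [F s]]] or [T [F false]]]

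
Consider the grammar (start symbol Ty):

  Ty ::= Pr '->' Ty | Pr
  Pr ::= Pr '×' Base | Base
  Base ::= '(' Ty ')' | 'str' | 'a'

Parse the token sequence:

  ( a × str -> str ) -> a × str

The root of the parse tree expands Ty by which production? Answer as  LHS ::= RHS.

[Ty [Pr [Base ( [Ty [Pr [Pr [Base a]] × [Base str]] -> [Ty [Pr [Base str]]]] )]] -> [Ty [Pr [Pr [Base a]] × [Base str]]]]

Ty ::= Pr '->' Ty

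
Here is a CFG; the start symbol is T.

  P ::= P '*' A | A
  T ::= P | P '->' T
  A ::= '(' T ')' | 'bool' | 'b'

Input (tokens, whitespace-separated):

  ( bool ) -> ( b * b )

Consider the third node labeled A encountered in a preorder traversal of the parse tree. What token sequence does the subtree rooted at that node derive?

[T [P [A ( [T [P [A bool]]] )]] -> [T [P [A ( [T [P [P [A b]] * [A b]]] )]]]]

( b * b )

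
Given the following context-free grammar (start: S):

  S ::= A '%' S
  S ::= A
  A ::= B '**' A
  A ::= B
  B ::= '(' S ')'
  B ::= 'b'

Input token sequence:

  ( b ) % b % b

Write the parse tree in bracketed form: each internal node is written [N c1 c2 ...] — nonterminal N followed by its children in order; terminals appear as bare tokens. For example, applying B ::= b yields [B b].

S
A % S
B % S
( S ) % S
( A ) % S
( B ) % S
( b ) % S
( b ) % A % S
( b ) % B % S
( b ) % b % S
( b ) % b % A
( b ) % b % B
( b ) % b % b

[S [A [B ( [S [A [B b]]] )]] % [S [A [B b]] % [S [A [B b]]]]]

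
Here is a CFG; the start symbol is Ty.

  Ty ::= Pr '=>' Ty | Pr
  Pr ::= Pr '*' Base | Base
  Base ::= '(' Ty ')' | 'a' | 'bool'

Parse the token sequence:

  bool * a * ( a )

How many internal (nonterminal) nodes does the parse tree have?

10

[Ty [Pr [Pr [Pr [Base bool]] * [Base a]] * [Base ( [Ty [Pr [Base a]]] )]]]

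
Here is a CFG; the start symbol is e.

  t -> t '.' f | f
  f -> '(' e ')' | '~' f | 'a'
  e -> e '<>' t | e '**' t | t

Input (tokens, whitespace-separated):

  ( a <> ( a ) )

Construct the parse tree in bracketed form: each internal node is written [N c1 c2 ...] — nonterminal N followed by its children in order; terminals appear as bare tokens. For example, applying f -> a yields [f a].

[e [t [f ( [e [e [t [f a]]] <> [t [f ( [e [t [f a]]] )]]] )]]]

e
t
f
( e )
( e <> t )
( t <> t )
( f <> t )
( a <> t )
( a <> f )
( a <> ( e ) )
( a <> ( t ) )
( a <> ( f ) )
( a <> ( a ) )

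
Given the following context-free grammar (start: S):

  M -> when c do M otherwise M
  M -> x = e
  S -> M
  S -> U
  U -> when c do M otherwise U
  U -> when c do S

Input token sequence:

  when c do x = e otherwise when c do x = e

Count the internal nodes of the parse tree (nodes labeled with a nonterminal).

[S [U when c do [M x = e] otherwise [U when c do [S [M x = e]]]]]

6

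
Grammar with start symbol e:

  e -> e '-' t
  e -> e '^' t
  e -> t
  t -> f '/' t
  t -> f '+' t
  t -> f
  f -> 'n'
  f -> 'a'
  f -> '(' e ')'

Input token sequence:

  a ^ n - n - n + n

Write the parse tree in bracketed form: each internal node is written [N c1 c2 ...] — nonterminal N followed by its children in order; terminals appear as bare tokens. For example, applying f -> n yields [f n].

[e [e [e [e [t [f a]]] ^ [t [f n]]] - [t [f n]]] - [t [f n] + [t [f n]]]]

e
e - t
e - t - t
e ^ t - t - t
t ^ t - t - t
f ^ t - t - t
a ^ t - t - t
a ^ f - t - t
a ^ n - t - t
a ^ n - f - t
a ^ n - n - t
a ^ n - n - f + t
a ^ n - n - n + t
a ^ n - n - n + f
a ^ n - n - n + n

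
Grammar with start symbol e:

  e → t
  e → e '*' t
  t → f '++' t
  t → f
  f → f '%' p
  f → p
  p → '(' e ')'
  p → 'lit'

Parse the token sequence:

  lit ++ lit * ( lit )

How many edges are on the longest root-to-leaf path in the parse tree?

[e [e [t [f [p lit]] ++ [t [f [p lit]]]]] * [t [f [p ( [e [t [f [p lit]]]] )]]]]

8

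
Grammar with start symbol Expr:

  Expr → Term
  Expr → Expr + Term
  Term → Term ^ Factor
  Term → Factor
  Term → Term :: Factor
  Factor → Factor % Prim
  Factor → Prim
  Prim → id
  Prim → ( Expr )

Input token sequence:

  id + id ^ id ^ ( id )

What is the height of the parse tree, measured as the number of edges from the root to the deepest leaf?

[Expr [Expr [Term [Factor [Prim id]]]] + [Term [Term [Term [Factor [Prim id]]] ^ [Factor [Prim id]]] ^ [Factor [Prim ( [Expr [Term [Factor [Prim id]]]] )]]]]

8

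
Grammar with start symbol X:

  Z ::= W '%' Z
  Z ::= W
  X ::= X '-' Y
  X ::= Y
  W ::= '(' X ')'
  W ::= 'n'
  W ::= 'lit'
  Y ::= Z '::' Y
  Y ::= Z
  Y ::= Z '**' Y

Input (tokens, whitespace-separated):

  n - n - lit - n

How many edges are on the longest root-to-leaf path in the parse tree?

7

[X [X [X [X [Y [Z [W n]]]] - [Y [Z [W n]]]] - [Y [Z [W lit]]]] - [Y [Z [W n]]]]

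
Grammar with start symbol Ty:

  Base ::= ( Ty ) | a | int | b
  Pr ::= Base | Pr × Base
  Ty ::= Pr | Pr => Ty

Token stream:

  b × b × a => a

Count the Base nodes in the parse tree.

[Ty [Pr [Pr [Pr [Base b]] × [Base b]] × [Base a]] => [Ty [Pr [Base a]]]]

4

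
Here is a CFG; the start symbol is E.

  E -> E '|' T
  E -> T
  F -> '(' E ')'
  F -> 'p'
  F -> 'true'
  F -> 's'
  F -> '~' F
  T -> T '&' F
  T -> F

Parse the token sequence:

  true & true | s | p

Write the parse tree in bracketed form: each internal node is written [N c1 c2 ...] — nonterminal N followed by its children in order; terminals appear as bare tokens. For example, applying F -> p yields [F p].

[E [E [E [T [T [F true]] & [F true]]] | [T [F s]]] | [T [F p]]]

E
E | T
E | T | T
T | T | T
T & F | T | T
F & F | T | T
true & F | T | T
true & true | T | T
true & true | F | T
true & true | s | T
true & true | s | F
true & true | s | p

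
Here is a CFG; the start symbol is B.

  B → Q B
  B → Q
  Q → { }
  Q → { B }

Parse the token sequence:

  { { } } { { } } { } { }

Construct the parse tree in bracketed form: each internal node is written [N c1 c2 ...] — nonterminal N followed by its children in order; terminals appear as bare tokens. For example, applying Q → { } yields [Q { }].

[B [Q { [B [Q { }]] }] [B [Q { [B [Q { }]] }] [B [Q { }] [B [Q { }]]]]]

B
Q B
{ B } B
{ Q } B
{ { } } B
{ { } } Q B
{ { } } { B } B
{ { } } { Q } B
{ { } } { { } } B
{ { } } { { } } Q B
{ { } } { { } } { } B
{ { } } { { } } { } Q
{ { } } { { } } { } { }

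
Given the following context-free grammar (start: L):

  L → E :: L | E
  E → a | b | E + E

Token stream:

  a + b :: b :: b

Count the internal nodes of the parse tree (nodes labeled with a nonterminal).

[L [E [E a] + [E b]] :: [L [E b] :: [L [E b]]]]

8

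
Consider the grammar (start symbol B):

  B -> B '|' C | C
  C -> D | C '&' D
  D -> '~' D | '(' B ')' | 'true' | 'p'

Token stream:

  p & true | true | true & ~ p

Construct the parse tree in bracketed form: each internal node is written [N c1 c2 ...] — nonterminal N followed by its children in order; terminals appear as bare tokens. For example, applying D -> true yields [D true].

[B [B [B [C [C [D p]] & [D true]]] | [C [D true]]] | [C [C [D true]] & [D ~ [D p]]]]

B
B | C
B | C | C
C | C | C
C & D | C | C
D & D | C | C
p & D | C | C
p & true | C | C
p & true | D | C
p & true | true | C
p & true | true | C & D
p & true | true | D & D
p & true | true | true & D
p & true | true | true & ~ D
p & true | true | true & ~ p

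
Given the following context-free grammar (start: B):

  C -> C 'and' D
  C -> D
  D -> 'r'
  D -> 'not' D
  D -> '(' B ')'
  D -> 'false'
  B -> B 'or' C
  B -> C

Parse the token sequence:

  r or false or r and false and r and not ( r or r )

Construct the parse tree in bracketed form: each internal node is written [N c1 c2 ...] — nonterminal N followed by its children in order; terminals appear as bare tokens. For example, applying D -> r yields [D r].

[B [B [B [C [D r]]] or [C [D false]]] or [C [C [C [C [D r]] and [D false]] and [D r]] and [D not [D ( [B [B [C [D r]]] or [C [D r]]] )]]]]

B
B or C
B or C or C
C or C or C
D or C or C
r or C or C
r or D or C
r or false or C
r or false or C and D
r or false or C and D and D
r or false or C and D and D and D
r or false or D and D and D and D
r or false or r and D and D and D
r or false or r and false and D and D
r or false or r and false and r and D
r or false or r and false and r and not D
r or false or r and false and r and not ( B )
r or false or r and false and r and not ( B or C )
r or false or r and false and r and not ( C or C )
r or false or r and false and r and not ( D or C )
r or false or r and false and r and not ( r or C )
r or false or r and false and r and not ( r or D )
r or false or r and false and r and not ( r or r )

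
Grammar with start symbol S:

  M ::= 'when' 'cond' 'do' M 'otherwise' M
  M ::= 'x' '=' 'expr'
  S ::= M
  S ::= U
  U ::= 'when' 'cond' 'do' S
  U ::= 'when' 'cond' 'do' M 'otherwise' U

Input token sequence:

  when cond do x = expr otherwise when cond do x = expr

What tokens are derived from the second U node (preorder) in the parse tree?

when cond do x = expr

[S [U when cond do [M x = expr] otherwise [U when cond do [S [M x = expr]]]]]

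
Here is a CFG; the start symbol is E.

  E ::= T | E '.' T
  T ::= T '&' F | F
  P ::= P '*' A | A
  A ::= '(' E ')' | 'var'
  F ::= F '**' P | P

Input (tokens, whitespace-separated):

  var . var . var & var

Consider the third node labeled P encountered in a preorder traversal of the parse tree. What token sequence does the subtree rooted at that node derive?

[E [E [E [T [F [P [A var]]]]] . [T [F [P [A var]]]]] . [T [T [F [P [A var]]]] & [F [P [A var]]]]]

var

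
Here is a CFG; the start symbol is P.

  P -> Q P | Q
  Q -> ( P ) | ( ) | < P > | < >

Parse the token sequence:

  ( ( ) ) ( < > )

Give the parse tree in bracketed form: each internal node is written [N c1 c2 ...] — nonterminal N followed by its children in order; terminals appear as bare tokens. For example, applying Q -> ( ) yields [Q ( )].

[P [Q ( [P [Q ( )]] )] [P [Q ( [P [Q < >]] )]]]

P
Q P
( P ) P
( Q ) P
( ( ) ) P
( ( ) ) Q
( ( ) ) ( P )
( ( ) ) ( Q )
( ( ) ) ( < > )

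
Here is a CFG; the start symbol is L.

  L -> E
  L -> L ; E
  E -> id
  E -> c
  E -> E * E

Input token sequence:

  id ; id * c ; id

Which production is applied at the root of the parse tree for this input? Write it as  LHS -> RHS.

L -> L ; E

[L [L [L [E id]] ; [E [E id] * [E c]]] ; [E id]]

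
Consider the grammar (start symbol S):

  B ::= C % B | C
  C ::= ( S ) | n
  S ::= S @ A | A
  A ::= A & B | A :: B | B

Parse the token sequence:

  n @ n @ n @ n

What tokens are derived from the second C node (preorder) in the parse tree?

n

[S [S [S [S [A [B [C n]]]] @ [A [B [C n]]]] @ [A [B [C n]]]] @ [A [B [C n]]]]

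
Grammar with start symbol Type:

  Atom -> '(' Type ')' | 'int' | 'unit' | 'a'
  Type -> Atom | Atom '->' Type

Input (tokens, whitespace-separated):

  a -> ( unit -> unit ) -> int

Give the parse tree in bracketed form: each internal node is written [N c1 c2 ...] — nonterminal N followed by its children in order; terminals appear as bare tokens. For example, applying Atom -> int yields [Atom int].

[Type [Atom a] -> [Type [Atom ( [Type [Atom unit] -> [Type [Atom unit]]] )] -> [Type [Atom int]]]]

Type
Atom -> Type
a -> Type
a -> Atom -> Type
a -> ( Type ) -> Type
a -> ( Atom -> Type ) -> Type
a -> ( unit -> Type ) -> Type
a -> ( unit -> Atom ) -> Type
a -> ( unit -> unit ) -> Type
a -> ( unit -> unit ) -> Atom
a -> ( unit -> unit ) -> int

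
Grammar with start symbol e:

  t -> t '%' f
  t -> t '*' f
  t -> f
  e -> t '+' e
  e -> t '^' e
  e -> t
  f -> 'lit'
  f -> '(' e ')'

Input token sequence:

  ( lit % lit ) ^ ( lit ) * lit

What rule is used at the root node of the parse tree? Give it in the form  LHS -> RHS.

[e [t [f ( [e [t [t [f lit]] % [f lit]]] )]] ^ [e [t [t [f ( [e [t [f lit]]] )]] * [f lit]]]]

e -> t '^' e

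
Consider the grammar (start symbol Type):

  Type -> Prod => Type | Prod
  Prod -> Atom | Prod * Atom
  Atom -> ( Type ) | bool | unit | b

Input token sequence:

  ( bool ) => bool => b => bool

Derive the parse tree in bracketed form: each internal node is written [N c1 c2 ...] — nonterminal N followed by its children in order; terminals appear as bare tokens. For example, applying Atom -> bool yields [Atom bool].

Type
Prod => Type
Atom => Type
( Type ) => Type
( Prod ) => Type
( Atom ) => Type
( bool ) => Type
( bool ) => Prod => Type
( bool ) => Atom => Type
( bool ) => bool => Type
( bool ) => bool => Prod => Type
( bool ) => bool => Atom => Type
( bool ) => bool => b => Type
( bool ) => bool => b => Prod
( bool ) => bool => b => Atom
( bool ) => bool => b => bool

[Type [Prod [Atom ( [Type [Prod [Atom bool]]] )]] => [Type [Prod [Atom bool]] => [Type [Prod [Atom b]] => [Type [Prod [Atom bool]]]]]]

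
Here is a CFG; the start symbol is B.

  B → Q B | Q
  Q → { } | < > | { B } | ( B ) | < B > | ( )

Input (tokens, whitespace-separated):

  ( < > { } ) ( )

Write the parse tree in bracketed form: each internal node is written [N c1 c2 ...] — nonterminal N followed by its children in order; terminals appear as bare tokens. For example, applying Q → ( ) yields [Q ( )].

[B [Q ( [B [Q < >] [B [Q { }]]] )] [B [Q ( )]]]

B
Q B
( B ) B
( Q B ) B
( < > B ) B
( < > Q ) B
( < > { } ) B
( < > { } ) Q
( < > { } ) ( )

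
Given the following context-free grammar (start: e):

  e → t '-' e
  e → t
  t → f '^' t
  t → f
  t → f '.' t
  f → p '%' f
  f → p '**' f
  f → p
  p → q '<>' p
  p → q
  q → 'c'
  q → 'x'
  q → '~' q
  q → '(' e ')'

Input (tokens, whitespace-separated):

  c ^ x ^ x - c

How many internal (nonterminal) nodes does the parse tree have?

[e [t [f [p [q c]]] ^ [t [f [p [q x]]] ^ [t [f [p [q x]]]]]] - [e [t [f [p [q c]]]]]]

18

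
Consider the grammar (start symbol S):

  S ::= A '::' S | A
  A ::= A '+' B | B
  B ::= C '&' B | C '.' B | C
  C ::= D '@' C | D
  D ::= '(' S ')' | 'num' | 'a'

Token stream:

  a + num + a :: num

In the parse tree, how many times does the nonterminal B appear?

4

[S [A [A [A [B [C [D a]]]] + [B [C [D num]]]] + [B [C [D a]]]] :: [S [A [B [C [D num]]]]]]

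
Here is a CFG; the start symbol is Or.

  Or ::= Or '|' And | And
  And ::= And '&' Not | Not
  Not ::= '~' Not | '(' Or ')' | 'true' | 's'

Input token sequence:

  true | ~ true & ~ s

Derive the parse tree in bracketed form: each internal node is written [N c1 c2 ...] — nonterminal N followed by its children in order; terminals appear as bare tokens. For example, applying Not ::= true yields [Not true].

[Or [Or [And [Not true]]] | [And [And [Not ~ [Not true]]] & [Not ~ [Not s]]]]

Or
Or | And
And | And
Not | And
true | And
true | And & Not
true | Not & Not
true | ~ Not & Not
true | ~ true & Not
true | ~ true & ~ Not
true | ~ true & ~ s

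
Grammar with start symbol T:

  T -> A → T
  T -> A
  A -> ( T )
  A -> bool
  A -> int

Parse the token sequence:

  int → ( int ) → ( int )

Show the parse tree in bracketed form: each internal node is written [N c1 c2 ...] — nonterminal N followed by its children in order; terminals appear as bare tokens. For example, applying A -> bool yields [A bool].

T
A → T
int → T
int → A → T
int → ( T ) → T
int → ( A ) → T
int → ( int ) → T
int → ( int ) → A
int → ( int ) → ( T )
int → ( int ) → ( A )
int → ( int ) → ( int )

[T [A int] → [T [A ( [T [A int]] )] → [T [A ( [T [A int]] )]]]]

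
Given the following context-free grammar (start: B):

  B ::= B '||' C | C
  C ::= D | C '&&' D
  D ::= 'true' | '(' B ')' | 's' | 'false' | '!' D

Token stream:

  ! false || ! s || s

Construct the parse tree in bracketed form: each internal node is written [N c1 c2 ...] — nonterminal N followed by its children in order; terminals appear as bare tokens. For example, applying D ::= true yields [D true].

[B [B [B [C [D ! [D false]]]] || [C [D ! [D s]]]] || [C [D s]]]

B
B || C
B || C || C
C || C || C
D || C || C
! D || C || C
! false || C || C
! false || D || C
! false || ! D || C
! false || ! s || C
! false || ! s || D
! false || ! s || s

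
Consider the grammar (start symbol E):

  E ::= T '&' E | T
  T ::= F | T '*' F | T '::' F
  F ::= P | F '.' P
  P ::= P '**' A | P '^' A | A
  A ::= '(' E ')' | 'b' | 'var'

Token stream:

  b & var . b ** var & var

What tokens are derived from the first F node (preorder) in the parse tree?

[E [T [F [P [A b]]]] & [E [T [F [F [P [A var]]] . [P [P [A b]] ** [A var]]]] & [E [T [F [P [A var]]]]]]]

b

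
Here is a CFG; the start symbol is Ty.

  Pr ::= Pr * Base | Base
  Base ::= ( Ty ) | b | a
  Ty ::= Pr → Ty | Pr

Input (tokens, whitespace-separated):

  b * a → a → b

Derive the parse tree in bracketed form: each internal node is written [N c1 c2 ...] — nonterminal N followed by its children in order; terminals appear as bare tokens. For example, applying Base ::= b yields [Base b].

[Ty [Pr [Pr [Base b]] * [Base a]] → [Ty [Pr [Base a]] → [Ty [Pr [Base b]]]]]

Ty
Pr → Ty
Pr * Base → Ty
Base * Base → Ty
b * Base → Ty
b * a → Ty
b * a → Pr → Ty
b * a → Base → Ty
b * a → a → Ty
b * a → a → Pr
b * a → a → Base
b * a → a → b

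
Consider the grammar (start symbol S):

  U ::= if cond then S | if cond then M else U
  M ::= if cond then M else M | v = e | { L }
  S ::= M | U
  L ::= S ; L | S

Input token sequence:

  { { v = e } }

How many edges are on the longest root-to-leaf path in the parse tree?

8

[S [M { [L [S [M { [L [S [M v = e]]] }]]] }]]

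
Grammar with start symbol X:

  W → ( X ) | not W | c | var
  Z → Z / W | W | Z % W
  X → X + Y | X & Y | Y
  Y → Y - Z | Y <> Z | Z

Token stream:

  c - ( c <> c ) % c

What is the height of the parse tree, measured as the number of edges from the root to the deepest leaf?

10

[X [Y [Y [Z [W c]]] - [Z [Z [W ( [X [Y [Y [Z [W c]]] <> [Z [W c]]]] )]] % [W c]]]]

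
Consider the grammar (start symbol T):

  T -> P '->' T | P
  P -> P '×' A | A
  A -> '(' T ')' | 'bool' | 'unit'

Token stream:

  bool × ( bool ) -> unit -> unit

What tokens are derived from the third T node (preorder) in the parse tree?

[T [P [P [A bool]] × [A ( [T [P [A bool]]] )]] -> [T [P [A unit]] -> [T [P [A unit]]]]]

unit -> unit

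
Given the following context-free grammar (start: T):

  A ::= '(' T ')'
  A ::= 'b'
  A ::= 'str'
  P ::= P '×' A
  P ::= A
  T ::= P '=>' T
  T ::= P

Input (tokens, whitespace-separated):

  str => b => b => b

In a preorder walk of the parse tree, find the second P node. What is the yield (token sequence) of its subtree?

b

[T [P [A str]] => [T [P [A b]] => [T [P [A b]] => [T [P [A b]]]]]]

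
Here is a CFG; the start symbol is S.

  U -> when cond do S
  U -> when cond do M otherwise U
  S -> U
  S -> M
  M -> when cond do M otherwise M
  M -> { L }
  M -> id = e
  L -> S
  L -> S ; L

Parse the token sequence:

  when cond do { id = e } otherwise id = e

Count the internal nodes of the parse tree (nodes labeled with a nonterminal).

7

[S [M when cond do [M { [L [S [M id = e]]] }] otherwise [M id = e]]]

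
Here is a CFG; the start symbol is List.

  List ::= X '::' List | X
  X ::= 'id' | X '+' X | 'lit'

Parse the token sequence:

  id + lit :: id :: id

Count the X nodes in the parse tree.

5

[List [X [X id] + [X lit]] :: [List [X id] :: [List [X id]]]]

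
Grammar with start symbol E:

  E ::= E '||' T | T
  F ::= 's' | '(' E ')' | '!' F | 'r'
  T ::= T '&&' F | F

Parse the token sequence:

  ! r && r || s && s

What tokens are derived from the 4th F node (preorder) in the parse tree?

s

[E [E [T [T [F ! [F r]]] && [F r]]] || [T [T [F s]] && [F s]]]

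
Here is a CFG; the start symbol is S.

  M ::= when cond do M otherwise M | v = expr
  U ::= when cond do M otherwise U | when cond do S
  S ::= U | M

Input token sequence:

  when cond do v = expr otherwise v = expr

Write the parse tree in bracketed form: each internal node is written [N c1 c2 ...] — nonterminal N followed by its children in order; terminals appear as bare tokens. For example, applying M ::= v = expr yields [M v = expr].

S
M
when cond do M otherwise M
when cond do v = expr otherwise M
when cond do v = expr otherwise v = expr

[S [M when cond do [M v = expr] otherwise [M v = expr]]]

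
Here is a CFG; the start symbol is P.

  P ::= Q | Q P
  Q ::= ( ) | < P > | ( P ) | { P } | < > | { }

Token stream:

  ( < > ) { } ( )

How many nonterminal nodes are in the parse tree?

8

[P [Q ( [P [Q < >]] )] [P [Q { }] [P [Q ( )]]]]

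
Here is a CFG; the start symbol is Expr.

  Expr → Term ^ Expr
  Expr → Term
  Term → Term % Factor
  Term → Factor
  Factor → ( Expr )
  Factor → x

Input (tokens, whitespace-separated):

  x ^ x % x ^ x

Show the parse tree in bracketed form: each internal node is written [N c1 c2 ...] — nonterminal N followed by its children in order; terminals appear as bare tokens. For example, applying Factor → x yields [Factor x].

[Expr [Term [Factor x]] ^ [Expr [Term [Term [Factor x]] % [Factor x]] ^ [Expr [Term [Factor x]]]]]

Expr
Term ^ Expr
Factor ^ Expr
x ^ Expr
x ^ Term ^ Expr
x ^ Term % Factor ^ Expr
x ^ Factor % Factor ^ Expr
x ^ x % Factor ^ Expr
x ^ x % x ^ Expr
x ^ x % x ^ Term
x ^ x % x ^ Factor
x ^ x % x ^ x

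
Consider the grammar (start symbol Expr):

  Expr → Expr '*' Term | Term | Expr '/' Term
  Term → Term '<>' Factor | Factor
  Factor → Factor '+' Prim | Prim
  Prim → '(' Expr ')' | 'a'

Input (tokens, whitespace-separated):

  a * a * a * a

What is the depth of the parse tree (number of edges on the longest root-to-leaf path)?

7

[Expr [Expr [Expr [Expr [Term [Factor [Prim a]]]] * [Term [Factor [Prim a]]]] * [Term [Factor [Prim a]]]] * [Term [Factor [Prim a]]]]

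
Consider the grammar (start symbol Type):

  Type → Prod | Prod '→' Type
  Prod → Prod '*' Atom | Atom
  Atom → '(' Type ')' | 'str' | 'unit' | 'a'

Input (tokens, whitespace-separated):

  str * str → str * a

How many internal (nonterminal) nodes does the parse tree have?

[Type [Prod [Prod [Atom str]] * [Atom str]] → [Type [Prod [Prod [Atom str]] * [Atom a]]]]

10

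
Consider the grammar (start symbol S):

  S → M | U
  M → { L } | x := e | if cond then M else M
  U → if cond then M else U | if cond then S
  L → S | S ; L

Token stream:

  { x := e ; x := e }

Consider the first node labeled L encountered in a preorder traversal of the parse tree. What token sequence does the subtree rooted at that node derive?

[S [M { [L [S [M x := e]] ; [L [S [M x := e]]]] }]]

x := e ; x := e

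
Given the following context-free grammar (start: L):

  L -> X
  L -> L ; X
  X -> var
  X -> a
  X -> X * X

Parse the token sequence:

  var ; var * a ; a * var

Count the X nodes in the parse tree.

7

[L [L [L [X var]] ; [X [X var] * [X a]]] ; [X [X a] * [X var]]]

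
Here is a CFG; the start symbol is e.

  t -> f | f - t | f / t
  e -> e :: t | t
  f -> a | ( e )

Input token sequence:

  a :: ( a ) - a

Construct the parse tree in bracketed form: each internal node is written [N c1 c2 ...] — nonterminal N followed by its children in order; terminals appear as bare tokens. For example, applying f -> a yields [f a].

e
e :: t
t :: t
f :: t
a :: t
a :: f - t
a :: ( e ) - t
a :: ( t ) - t
a :: ( f ) - t
a :: ( a ) - t
a :: ( a ) - f
a :: ( a ) - a

[e [e [t [f a]]] :: [t [f ( [e [t [f a]]] )] - [t [f a]]]]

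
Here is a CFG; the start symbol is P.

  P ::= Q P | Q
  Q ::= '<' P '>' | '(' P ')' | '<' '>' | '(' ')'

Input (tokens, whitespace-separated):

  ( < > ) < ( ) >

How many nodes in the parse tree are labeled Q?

4

[P [Q ( [P [Q < >]] )] [P [Q < [P [Q ( )]] >]]]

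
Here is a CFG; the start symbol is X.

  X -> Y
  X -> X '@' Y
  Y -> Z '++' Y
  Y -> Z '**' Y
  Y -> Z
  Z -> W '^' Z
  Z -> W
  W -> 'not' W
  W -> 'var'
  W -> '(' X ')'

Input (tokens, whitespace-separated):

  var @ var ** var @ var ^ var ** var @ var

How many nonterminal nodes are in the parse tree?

24

[X [X [X [X [Y [Z [W var]]]] @ [Y [Z [W var]] ** [Y [Z [W var]]]]] @ [Y [Z [W var] ^ [Z [W var]]] ** [Y [Z [W var]]]]] @ [Y [Z [W var]]]]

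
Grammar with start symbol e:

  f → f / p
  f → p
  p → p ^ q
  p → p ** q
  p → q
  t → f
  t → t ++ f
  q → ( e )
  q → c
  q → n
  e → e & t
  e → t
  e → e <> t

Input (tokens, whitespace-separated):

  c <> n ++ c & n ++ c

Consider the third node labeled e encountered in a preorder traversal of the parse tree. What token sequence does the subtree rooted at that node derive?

[e [e [e [t [f [p [q c]]]]] <> [t [t [f [p [q n]]]] ++ [f [p [q c]]]]] & [t [t [f [p [q n]]]] ++ [f [p [q c]]]]]

c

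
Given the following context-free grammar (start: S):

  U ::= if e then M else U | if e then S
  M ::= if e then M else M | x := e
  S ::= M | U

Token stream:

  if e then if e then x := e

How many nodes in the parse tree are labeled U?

2

[S [U if e then [S [U if e then [S [M x := e]]]]]]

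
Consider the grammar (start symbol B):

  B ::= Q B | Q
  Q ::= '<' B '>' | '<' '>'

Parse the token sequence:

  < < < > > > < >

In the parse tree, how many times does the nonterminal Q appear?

[B [Q < [B [Q < [B [Q < >]] >]] >] [B [Q < >]]]

4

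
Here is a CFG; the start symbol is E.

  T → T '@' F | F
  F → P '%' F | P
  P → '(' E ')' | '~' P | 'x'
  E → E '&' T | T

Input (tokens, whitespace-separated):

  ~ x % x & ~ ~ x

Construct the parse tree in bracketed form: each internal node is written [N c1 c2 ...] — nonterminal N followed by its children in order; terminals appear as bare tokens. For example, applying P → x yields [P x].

[E [E [T [F [P ~ [P x]] % [F [P x]]]]] & [T [F [P ~ [P ~ [P x]]]]]]

E
E & T
T & T
F & T
P % F & T
~ P % F & T
~ x % F & T
~ x % P & T
~ x % x & T
~ x % x & F
~ x % x & P
~ x % x & ~ P
~ x % x & ~ ~ P
~ x % x & ~ ~ x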